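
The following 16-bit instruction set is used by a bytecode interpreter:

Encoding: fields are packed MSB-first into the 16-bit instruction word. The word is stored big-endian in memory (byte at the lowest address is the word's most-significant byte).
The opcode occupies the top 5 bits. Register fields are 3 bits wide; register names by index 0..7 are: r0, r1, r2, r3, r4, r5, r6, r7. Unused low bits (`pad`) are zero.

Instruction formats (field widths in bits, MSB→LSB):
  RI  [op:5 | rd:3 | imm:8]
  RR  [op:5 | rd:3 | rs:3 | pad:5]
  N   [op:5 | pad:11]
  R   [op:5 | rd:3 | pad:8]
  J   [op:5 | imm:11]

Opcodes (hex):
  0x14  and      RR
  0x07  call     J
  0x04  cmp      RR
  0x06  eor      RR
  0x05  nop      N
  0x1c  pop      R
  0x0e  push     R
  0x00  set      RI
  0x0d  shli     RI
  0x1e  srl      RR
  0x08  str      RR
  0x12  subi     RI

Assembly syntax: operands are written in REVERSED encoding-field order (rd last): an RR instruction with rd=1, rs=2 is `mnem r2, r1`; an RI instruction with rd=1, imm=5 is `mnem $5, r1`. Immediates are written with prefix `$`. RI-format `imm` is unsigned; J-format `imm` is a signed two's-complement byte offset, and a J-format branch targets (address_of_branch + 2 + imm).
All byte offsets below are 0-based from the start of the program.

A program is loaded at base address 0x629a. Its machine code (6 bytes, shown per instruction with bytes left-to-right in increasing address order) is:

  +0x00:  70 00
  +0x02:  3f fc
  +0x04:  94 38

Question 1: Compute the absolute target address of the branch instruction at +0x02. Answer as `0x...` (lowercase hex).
off 0x02: read 3f fc as big → 0x3ffc
  opcode bits[15:11]=0x7: call/J
  imm: (w>>0)&0x7ff=0x7fc (s11→-4) → $-4
  target = base 0x629a + off 0x02 + 2 + imm -4 = 0x629a

0x629a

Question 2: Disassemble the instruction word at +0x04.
off 0x04: read 94 38 as big → 0x9438
  top 5b → 0x12 → subi [RI]
  rd@[10:8]=0x4 ⇒ r4
  imm@[7:0]=0x38 ⇒ $56

subi $56, r4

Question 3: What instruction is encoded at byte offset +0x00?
push r0

[00] 70 00 → 0x7000
  op=0x7000>>11=0xe ⇒ push (R)
  rd@[10:8]=0x0 ⇒ r0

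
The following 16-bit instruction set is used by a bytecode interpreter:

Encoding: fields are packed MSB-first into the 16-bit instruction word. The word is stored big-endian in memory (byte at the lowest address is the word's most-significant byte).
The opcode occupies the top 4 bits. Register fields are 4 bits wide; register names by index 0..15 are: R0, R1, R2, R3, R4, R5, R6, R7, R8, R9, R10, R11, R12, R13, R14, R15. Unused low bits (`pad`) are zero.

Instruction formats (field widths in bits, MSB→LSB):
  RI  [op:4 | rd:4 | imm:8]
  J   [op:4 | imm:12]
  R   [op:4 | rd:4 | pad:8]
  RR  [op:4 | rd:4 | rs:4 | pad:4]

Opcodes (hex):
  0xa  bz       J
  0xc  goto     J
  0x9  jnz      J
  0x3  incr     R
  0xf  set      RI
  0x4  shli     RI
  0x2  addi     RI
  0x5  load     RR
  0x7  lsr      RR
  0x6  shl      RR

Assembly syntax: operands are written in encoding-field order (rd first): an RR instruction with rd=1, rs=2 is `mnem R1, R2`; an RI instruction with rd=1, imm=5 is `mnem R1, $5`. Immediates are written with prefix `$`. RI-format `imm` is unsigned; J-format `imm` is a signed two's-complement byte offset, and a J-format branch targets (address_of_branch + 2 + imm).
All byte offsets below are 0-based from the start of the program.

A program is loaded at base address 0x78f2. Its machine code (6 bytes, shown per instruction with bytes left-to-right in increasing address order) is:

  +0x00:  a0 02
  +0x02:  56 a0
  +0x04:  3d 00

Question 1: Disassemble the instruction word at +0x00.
bz $2

off 0x00: read a0 02 as big → 0xa002
  top 4b → 0xa → bz [J]
  [11:0] imm=2 = $2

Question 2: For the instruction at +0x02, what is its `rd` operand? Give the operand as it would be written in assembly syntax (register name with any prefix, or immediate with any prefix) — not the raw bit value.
[02] 56 a0 → 0x56a0
  top 4b → 0x5 → load [RR]
  [11:8] rd=6 = R6
  [7:4] rs=10 = R10

R6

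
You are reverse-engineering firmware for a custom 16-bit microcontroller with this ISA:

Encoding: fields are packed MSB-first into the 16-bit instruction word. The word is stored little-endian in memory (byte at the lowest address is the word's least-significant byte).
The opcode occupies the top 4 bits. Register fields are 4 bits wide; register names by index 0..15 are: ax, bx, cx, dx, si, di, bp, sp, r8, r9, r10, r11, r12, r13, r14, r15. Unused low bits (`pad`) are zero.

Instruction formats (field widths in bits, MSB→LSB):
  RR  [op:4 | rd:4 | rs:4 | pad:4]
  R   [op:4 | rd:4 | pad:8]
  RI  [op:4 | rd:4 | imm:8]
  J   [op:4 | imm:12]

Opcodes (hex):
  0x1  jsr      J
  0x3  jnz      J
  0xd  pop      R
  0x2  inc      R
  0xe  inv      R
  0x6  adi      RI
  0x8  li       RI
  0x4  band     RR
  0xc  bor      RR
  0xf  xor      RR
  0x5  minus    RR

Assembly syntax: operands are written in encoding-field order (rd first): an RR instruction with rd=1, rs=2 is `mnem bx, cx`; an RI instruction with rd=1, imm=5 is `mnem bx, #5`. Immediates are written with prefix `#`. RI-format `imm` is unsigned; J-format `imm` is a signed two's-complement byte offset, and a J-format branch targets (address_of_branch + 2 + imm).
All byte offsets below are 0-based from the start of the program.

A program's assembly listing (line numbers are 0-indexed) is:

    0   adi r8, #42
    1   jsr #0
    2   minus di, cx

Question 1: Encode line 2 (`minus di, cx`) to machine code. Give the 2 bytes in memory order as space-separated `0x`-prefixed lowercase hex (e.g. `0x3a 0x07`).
line 2 (minus): pack op=0x5:4|rd=5:4|rs=2:4|pad=0:4 = 0x5520; little→ 20 55

0x20 0x55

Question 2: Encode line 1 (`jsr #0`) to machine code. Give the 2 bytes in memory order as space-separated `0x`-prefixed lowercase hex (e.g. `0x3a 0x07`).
L1: jsr op=0x1:4|imm=0:12 ⇒ 0x1000 ⇒ little 00 10

0x00 0x10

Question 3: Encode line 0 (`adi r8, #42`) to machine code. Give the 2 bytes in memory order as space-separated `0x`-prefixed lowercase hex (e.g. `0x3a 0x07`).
0. adi fields op=0x6:4|rd=8:4|imm=42:8 → word 682ah → 2a 68

0x2a 0x68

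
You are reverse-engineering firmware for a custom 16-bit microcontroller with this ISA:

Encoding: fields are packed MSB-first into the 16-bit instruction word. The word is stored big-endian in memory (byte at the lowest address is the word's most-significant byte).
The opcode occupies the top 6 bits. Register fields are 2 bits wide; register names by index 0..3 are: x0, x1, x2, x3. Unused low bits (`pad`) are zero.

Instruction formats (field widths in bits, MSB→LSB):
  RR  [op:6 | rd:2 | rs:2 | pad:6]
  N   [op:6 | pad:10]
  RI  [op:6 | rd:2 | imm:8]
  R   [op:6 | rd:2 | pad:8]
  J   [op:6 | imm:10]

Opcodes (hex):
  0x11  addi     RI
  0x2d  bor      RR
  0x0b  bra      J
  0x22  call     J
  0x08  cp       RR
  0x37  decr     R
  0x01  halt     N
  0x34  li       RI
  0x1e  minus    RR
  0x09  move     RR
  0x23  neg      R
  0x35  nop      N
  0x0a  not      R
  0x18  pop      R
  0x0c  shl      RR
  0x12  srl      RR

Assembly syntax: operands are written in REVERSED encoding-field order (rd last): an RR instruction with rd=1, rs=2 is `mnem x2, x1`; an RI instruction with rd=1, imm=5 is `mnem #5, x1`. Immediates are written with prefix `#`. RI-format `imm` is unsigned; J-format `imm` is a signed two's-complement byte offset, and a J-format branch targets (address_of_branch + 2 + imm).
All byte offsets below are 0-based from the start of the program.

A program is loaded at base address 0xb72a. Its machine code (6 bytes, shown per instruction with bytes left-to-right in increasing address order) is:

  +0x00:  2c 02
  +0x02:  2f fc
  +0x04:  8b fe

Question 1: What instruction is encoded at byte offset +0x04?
call #-2

@+04  big-endian(8b fe) = 0x8bfe
  top 6b → 0x22 → call [J]
  [9:0] imm=1022 (s10→-2) = #-2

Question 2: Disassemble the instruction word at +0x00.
bra #2

[00] 2c 02 → 0x2c02
  top 6b → 0xb → bra [J]
  imm: (w>>0)&0x3ff=0x2 → #2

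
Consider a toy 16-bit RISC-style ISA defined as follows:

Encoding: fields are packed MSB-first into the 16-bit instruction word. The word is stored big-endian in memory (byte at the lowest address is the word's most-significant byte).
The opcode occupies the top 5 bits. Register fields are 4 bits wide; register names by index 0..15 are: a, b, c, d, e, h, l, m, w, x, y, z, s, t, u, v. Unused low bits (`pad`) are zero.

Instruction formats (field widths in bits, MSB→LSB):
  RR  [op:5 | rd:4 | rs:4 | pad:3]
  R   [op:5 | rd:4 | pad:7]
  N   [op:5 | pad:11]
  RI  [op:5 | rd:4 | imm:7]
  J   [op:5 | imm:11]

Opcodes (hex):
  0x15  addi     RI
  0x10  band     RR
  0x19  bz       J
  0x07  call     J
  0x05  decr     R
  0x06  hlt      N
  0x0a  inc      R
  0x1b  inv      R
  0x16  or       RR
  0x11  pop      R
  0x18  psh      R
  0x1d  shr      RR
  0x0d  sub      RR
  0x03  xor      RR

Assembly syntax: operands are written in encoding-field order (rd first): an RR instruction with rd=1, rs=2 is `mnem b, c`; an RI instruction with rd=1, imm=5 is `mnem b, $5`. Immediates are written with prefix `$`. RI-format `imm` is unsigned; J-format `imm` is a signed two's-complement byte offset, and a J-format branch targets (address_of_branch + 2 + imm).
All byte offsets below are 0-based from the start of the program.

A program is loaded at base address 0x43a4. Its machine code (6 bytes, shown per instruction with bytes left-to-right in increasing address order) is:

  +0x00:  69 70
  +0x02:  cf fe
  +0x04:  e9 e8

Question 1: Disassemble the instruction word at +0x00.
sub c, u

off 0x00: read 69 70 as big → 0x6970
  opcode bits[15:11]=0xd: sub/RR
  rd: (w>>7)&0xf=0x2 → c
  rs: (w>>3)&0xf=0xe → u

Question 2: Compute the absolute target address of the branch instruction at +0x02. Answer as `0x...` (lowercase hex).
0x43a6

+0x02: cf fe ⇒ word 0xcffe (big)
  top 5b → 0x19 → bz [J]
  imm: (w>>0)&0x7ff=0x7fe (s11→-2) → $-2
  target = base 0x43a4 + off 0x02 + 2 + imm -2 = 0x43a6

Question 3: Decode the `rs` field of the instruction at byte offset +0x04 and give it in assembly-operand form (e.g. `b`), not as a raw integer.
t

off 0x04: read e9 e8 as big → 0xe9e8
  top 5b → 0x1d → shr [RR]
  [10:7] rd=3 = d
  [6:3] rs=13 = t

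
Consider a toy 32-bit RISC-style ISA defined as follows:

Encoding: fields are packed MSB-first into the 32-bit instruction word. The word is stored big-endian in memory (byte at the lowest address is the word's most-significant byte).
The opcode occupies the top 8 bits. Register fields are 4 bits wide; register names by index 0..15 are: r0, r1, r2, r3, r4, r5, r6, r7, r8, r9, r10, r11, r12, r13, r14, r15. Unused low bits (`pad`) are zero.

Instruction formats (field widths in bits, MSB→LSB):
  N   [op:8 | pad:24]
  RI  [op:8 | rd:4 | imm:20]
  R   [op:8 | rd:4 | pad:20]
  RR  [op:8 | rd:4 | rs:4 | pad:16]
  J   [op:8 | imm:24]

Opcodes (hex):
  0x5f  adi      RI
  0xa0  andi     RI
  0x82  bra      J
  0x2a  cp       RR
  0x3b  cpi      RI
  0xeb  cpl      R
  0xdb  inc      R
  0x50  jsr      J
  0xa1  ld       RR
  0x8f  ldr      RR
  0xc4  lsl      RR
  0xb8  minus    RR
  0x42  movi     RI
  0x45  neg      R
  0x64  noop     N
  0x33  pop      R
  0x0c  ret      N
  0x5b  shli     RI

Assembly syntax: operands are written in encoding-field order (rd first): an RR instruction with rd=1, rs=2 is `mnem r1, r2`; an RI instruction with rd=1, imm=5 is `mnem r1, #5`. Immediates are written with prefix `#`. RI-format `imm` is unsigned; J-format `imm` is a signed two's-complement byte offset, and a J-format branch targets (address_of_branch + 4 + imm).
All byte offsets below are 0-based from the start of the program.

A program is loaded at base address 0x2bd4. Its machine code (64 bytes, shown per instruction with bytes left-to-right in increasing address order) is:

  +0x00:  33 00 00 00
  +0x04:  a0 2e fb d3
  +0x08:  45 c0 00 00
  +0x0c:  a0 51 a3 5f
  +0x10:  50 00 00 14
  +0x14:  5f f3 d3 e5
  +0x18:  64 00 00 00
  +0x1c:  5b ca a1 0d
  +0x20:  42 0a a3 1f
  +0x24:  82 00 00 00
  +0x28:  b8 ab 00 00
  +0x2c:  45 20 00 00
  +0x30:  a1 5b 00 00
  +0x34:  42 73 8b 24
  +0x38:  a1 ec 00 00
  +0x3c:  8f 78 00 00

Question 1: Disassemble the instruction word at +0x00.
pop r0

off 0x00: read 33 00 00 00 as big → 0x33000000
  op=0x33000000>>24=0x33 ⇒ pop (R)
  [23:20] rd=0 = r0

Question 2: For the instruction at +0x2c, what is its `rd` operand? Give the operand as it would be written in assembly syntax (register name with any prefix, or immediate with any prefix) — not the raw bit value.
r2

off 0x2c: read 45 20 00 00 as big → 0x45200000
  op=0x45200000>>24=0x45 ⇒ neg (R)
  [23:20] rd=2 = r2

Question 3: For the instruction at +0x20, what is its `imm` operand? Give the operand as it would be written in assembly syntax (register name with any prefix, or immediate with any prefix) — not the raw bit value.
[20] 42 0a a3 1f → 0x420aa31f
  opcode bits[31:24]=0x42: movi/RI
  rd: (w>>20)&0xf=0x0 → r0
  imm: (w>>0)&0xfffff=0xaa31f → #697119

#697119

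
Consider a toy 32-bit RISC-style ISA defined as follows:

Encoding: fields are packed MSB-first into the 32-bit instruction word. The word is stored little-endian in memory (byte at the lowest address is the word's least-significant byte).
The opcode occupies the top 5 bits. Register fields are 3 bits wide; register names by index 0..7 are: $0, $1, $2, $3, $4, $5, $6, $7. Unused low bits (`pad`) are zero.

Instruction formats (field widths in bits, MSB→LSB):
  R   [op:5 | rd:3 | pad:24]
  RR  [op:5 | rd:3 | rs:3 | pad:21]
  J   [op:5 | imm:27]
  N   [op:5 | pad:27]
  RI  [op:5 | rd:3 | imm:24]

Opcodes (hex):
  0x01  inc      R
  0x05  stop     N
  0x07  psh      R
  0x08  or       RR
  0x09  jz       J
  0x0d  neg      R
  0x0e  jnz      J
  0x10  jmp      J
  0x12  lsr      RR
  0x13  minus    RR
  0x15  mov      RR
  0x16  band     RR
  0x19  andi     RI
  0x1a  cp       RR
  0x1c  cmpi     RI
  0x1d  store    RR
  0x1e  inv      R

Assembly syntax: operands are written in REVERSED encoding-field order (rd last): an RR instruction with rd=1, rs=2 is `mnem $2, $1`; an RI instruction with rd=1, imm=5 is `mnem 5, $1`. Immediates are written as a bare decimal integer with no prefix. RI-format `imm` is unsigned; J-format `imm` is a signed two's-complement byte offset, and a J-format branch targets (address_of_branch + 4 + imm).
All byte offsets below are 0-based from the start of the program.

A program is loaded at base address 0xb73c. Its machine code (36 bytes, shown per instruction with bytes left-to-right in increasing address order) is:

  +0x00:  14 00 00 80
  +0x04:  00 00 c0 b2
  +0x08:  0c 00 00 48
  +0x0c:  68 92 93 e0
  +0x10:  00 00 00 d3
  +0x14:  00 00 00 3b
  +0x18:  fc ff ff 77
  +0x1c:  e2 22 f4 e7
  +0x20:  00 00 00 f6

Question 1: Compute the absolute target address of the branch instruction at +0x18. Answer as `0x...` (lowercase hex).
[18] fc ff ff 77 → 0x77fffffc
  op=0x77fffffc>>27=0xe ⇒ jnz (J)
  imm@[26:0]=0x7fffffc (s27→-4) ⇒ -4
  target = base 0xb73c + off 0x18 + 4 + imm -4 = 0xb754

0xb754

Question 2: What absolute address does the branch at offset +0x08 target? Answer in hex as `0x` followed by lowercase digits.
0xb754

+0x08: 0c 00 00 48 ⇒ word 0x4800000c (little)
  op=0x4800000c>>27=0x9 ⇒ jz (J)
  imm@[26:0]=0xc ⇒ 12
  target = base 0xb73c + off 0x08 + 4 + imm 12 = 0xb754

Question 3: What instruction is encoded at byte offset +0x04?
off 0x04: read 00 00 c0 b2 as little → 0xb2c00000
  top 5b → 0x16 → band [RR]
  rd@[26:24]=0x2 ⇒ $2
  rs@[23:21]=0x6 ⇒ $6

band $6, $2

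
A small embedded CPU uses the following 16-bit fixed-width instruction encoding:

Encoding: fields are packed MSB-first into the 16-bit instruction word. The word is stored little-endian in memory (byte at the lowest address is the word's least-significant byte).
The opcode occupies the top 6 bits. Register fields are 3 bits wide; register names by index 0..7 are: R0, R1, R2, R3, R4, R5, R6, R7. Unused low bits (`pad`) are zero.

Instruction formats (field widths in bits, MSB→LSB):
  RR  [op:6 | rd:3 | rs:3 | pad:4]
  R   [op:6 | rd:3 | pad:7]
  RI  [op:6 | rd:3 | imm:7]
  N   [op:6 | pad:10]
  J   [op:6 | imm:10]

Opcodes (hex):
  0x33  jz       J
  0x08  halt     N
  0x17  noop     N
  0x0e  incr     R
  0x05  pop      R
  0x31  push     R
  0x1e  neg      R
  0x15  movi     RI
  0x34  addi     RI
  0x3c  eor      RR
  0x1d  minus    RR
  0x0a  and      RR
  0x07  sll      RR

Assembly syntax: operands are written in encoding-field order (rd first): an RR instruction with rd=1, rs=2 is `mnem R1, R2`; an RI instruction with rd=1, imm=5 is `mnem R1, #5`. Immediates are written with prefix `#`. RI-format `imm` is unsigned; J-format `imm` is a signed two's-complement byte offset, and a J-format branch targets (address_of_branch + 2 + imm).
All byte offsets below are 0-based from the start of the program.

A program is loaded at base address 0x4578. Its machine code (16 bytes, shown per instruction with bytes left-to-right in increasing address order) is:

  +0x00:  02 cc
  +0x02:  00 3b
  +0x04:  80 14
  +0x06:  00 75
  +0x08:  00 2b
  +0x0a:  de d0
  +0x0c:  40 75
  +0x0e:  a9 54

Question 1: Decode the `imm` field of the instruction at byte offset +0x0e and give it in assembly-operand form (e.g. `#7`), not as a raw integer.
+0x0e: a9 54 ⇒ word 0x54a9 (little)
  op=0x54a9>>10=0x15 ⇒ movi (RI)
  rd: (w>>7)&0x7=0x1 → R1
  imm: (w>>0)&0x7f=0x29 → #41

#41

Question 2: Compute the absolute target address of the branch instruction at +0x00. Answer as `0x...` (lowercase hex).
0x457c

off 0x00: read 02 cc as little → 0xcc02
  opcode bits[15:10]=0x33: jz/J
  imm@[9:0]=0x2 ⇒ #2
  target = base 0x4578 + off 0x00 + 2 + imm 2 = 0x457c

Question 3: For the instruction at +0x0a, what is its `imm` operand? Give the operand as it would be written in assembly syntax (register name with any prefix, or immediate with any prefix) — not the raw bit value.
#94

[0a] de d0 → 0xd0de
  op=0xd0de>>10=0x34 ⇒ addi (RI)
  rd: (w>>7)&0x7=0x1 → R1
  imm: (w>>0)&0x7f=0x5e → #94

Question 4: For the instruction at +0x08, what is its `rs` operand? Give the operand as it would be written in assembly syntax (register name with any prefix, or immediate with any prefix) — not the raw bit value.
R0

[08] 00 2b → 0x2b00
  op=0x2b00>>10=0xa ⇒ and (RR)
  rd: (w>>7)&0x7=0x6 → R6
  rs: (w>>4)&0x7=0x0 → R0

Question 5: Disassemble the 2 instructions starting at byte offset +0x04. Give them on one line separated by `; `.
off 0x04: read 80 14 as little → 0x1480
  op=0x1480>>10=0x5 ⇒ pop (R)
  rd: (w>>7)&0x7=0x1 → R1
off 0x06: read 00 75 as little → 0x7500
  op=0x7500>>10=0x1d ⇒ minus (RR)
  rd: (w>>7)&0x7=0x2 → R2
  rs: (w>>4)&0x7=0x0 → R0

pop R1; minus R2, R0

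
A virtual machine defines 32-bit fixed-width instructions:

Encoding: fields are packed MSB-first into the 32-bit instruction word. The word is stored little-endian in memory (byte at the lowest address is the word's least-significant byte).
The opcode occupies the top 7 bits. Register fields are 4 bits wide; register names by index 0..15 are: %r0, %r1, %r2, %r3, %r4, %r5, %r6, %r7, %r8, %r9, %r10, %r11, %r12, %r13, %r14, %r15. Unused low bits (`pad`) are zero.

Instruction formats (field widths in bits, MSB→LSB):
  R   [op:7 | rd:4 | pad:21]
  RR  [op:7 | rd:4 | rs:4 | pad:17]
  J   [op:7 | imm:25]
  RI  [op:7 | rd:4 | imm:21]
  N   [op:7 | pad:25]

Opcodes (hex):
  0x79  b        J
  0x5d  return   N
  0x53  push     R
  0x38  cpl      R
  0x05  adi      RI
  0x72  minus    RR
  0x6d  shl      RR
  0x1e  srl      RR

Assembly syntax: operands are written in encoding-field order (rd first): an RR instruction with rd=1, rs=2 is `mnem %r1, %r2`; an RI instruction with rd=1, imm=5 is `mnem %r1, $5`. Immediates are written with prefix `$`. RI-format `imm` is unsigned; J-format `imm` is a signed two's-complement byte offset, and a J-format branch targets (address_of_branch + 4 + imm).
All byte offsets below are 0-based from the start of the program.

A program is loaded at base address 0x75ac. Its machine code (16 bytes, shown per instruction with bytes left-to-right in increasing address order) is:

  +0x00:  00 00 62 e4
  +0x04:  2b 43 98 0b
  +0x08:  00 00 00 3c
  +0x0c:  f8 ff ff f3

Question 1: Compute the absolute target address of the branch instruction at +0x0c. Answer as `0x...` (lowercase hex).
0x75b4

+0x0c: f8 ff ff f3 ⇒ word 0xf3fffff8 (little)
  op=0xf3fffff8>>25=0x79 ⇒ b (J)
  imm@[24:0]=0x1fffff8 (s25→-8) ⇒ $-8
  target = base 0x75ac + off 0x0c + 4 + imm -8 = 0x75b4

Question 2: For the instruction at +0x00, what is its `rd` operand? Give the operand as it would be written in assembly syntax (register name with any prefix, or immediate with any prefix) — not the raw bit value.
%r3

off 0x00: read 00 00 62 e4 as little → 0xe4620000
  top 7b → 0x72 → minus [RR]
  rd: (w>>21)&0xf=0x3 → %r3
  rs: (w>>17)&0xf=0x1 → %r1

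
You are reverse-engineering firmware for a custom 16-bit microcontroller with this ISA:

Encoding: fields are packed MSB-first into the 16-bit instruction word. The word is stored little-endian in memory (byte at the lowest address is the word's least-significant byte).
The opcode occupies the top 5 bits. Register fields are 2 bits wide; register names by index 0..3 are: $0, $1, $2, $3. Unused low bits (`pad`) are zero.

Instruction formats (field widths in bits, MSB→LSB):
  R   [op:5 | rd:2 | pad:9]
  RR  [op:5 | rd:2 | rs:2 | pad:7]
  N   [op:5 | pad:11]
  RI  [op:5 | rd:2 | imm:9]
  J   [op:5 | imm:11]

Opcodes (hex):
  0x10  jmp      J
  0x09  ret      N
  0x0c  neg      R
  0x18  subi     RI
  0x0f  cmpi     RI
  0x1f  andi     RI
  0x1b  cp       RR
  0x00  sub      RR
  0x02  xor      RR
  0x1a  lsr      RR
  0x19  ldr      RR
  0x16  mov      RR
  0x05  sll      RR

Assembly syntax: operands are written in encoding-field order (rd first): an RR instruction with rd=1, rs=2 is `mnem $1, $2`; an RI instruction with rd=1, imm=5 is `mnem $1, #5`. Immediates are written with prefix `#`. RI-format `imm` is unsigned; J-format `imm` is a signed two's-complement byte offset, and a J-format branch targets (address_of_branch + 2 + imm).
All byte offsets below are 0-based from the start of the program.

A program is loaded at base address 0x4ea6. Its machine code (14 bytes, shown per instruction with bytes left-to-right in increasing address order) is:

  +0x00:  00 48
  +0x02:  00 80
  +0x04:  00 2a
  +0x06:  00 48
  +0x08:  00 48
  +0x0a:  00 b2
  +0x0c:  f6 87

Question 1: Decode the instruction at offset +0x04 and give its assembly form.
+0x04: 00 2a ⇒ word 0x2a00 (little)
  top 5b → 0x5 → sll [RR]
  [10:9] rd=1 = $1
  [8:7] rs=0 = $0

sll $1, $0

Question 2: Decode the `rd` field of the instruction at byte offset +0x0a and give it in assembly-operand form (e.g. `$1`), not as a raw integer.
+0x0a: 00 b2 ⇒ word 0xb200 (little)
  top 5b → 0x16 → mov [RR]
  [10:9] rd=1 = $1
  [8:7] rs=0 = $0

$1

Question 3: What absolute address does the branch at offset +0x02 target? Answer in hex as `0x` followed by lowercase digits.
[02] 00 80 → 0x8000
  opcode bits[15:11]=0x10: jmp/J
  [10:0] imm=0 = #0
  target = base 0x4ea6 + off 0x02 + 2 + imm 0 = 0x4eaa

0x4eaa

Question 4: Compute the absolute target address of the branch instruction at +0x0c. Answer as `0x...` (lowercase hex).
0x4eaa

off 0x0c: read f6 87 as little → 0x87f6
  opcode bits[15:11]=0x10: jmp/J
  imm@[10:0]=0x7f6 (s11→-10) ⇒ #-10
  target = base 0x4ea6 + off 0x0c + 2 + imm -10 = 0x4eaa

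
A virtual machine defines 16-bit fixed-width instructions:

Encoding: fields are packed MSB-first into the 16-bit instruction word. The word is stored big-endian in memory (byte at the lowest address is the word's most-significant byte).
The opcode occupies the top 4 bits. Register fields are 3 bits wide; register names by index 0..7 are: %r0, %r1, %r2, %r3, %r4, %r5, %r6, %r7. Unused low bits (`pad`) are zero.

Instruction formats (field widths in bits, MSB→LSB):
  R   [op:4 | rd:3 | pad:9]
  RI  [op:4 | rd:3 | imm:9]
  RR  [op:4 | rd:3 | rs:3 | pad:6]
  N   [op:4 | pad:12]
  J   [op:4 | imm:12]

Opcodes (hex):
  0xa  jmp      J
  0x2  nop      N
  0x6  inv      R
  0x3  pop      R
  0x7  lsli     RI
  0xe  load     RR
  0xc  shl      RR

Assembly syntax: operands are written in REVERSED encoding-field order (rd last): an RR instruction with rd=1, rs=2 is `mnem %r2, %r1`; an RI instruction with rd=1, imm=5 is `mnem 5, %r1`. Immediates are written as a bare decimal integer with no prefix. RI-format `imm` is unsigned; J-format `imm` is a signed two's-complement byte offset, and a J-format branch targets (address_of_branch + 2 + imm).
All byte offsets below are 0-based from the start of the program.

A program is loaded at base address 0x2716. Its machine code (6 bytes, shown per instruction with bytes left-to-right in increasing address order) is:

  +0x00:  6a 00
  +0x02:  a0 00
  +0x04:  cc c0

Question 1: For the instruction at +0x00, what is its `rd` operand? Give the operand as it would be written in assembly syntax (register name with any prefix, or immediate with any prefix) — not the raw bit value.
[00] 6a 00 → 0x6a00
  opcode bits[15:12]=0x6: inv/R
  [11:9] rd=5 = %r5

%r5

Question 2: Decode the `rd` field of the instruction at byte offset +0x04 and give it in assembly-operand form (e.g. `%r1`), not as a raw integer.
@+04  big-endian(cc c0) = 0xccc0
  op=0xccc0>>12=0xc ⇒ shl (RR)
  rd@[11:9]=0x6 ⇒ %r6
  rs@[8:6]=0x3 ⇒ %r3

%r6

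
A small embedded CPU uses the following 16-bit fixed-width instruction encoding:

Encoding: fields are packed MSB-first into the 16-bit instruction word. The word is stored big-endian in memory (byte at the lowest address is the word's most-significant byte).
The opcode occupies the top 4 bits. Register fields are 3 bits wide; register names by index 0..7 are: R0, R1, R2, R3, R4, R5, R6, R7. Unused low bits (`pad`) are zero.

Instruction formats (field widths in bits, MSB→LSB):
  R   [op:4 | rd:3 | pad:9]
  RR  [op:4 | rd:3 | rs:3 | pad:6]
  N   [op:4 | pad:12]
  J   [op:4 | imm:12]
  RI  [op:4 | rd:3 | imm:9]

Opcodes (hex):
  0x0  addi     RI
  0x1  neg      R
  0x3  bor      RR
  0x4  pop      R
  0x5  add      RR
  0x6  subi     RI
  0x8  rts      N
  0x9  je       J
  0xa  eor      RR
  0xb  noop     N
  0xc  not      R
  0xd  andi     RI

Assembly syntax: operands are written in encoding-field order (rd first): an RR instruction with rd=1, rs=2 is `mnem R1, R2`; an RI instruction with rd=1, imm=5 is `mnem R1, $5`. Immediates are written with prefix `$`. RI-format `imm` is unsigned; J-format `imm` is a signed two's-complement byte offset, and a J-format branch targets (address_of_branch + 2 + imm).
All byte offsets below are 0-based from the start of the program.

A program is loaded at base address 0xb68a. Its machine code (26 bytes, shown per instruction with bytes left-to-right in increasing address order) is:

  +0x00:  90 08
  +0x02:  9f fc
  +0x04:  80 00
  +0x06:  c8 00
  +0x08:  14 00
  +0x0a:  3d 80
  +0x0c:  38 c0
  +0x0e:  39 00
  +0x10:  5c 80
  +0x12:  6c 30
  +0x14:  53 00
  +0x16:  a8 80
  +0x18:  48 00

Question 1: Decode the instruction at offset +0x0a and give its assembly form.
@+0a  big-endian(3d 80) = 0x3d80
  top 4b → 0x3 → bor [RR]
  rd: (w>>9)&0x7=0x6 → R6
  rs: (w>>6)&0x7=0x6 → R6

bor R6, R6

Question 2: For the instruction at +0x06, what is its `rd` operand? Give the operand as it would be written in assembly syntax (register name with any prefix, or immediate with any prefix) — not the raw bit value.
@+06  big-endian(c8 00) = 0xc800
  op=0xc800>>12=0xc ⇒ not (R)
  [11:9] rd=4 = R4

R4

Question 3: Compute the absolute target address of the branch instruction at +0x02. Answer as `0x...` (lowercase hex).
0xb68a

+0x02: 9f fc ⇒ word 0x9ffc (big)
  op=0x9ffc>>12=0x9 ⇒ je (J)
  [11:0] imm=4092 (s12→-4) = $-4
  target = base 0xb68a + off 0x02 + 2 + imm -4 = 0xb68a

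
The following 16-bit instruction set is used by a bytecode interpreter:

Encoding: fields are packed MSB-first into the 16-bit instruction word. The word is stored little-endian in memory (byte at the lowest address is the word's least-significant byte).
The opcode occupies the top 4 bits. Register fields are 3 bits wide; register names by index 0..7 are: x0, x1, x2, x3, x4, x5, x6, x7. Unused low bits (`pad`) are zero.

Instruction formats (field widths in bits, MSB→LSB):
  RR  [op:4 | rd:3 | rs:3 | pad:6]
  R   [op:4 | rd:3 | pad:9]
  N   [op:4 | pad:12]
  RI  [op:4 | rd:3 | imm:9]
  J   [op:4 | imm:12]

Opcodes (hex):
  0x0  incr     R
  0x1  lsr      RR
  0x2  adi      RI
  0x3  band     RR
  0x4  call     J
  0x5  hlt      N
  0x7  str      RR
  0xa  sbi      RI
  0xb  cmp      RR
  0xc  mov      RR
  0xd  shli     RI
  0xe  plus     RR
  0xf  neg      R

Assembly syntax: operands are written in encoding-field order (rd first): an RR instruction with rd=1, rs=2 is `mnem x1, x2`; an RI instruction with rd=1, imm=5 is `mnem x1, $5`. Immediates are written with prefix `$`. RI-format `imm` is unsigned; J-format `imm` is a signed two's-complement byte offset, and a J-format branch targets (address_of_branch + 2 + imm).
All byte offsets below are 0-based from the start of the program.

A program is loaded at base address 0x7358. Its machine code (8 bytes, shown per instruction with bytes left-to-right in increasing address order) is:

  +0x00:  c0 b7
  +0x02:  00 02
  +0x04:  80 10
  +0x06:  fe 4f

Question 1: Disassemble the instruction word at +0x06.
off 0x06: read fe 4f as little → 0x4ffe
  op=0x4ffe>>12=0x4 ⇒ call (J)
  imm@[11:0]=0xffe (s12→-2) ⇒ $-2

call $-2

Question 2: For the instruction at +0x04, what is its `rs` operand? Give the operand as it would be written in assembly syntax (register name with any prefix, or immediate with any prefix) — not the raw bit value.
[04] 80 10 → 0x1080
  opcode bits[15:12]=0x1: lsr/RR
  rd: (w>>9)&0x7=0x0 → x0
  rs: (w>>6)&0x7=0x2 → x2

x2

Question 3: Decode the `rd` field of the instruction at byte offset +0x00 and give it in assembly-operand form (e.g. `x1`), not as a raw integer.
x3

off 0x00: read c0 b7 as little → 0xb7c0
  opcode bits[15:12]=0xb: cmp/RR
  rd: (w>>9)&0x7=0x3 → x3
  rs: (w>>6)&0x7=0x7 → x7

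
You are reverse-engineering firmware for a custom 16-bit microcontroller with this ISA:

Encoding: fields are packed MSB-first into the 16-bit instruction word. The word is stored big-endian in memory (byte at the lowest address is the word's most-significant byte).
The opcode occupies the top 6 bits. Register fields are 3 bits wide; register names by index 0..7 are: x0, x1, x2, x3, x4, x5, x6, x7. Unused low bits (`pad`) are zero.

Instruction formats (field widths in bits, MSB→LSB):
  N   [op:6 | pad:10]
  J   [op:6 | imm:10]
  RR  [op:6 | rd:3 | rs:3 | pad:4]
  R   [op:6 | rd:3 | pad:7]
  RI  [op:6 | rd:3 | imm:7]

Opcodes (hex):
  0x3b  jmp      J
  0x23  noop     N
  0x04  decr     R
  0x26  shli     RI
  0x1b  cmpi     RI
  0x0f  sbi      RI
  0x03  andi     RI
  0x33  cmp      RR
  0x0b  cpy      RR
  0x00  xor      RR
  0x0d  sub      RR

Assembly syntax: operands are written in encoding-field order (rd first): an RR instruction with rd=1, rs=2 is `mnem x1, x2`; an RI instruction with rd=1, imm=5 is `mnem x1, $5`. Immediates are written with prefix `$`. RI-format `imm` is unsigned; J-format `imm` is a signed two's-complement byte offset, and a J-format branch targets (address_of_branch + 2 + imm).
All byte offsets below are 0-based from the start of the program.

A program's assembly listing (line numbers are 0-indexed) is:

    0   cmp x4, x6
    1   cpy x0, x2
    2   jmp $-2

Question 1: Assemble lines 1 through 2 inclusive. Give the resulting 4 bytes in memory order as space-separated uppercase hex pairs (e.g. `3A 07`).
1. cpy fields op=0xb:6|rd=0:3|rs=2:3|pad=0:4 → word 2c20h → 2c 20
2. jmp fields op=0x3b:6|imm=-2:10 → word effeh → ef fe

2C 20 EF FE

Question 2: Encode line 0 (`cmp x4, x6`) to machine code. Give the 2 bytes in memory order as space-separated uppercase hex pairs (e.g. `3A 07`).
CE 60

line 0 (cmp): pack op=0x33:6|rd=4:3|rs=6:3|pad=0:4 = 0xce60; big→ ce 60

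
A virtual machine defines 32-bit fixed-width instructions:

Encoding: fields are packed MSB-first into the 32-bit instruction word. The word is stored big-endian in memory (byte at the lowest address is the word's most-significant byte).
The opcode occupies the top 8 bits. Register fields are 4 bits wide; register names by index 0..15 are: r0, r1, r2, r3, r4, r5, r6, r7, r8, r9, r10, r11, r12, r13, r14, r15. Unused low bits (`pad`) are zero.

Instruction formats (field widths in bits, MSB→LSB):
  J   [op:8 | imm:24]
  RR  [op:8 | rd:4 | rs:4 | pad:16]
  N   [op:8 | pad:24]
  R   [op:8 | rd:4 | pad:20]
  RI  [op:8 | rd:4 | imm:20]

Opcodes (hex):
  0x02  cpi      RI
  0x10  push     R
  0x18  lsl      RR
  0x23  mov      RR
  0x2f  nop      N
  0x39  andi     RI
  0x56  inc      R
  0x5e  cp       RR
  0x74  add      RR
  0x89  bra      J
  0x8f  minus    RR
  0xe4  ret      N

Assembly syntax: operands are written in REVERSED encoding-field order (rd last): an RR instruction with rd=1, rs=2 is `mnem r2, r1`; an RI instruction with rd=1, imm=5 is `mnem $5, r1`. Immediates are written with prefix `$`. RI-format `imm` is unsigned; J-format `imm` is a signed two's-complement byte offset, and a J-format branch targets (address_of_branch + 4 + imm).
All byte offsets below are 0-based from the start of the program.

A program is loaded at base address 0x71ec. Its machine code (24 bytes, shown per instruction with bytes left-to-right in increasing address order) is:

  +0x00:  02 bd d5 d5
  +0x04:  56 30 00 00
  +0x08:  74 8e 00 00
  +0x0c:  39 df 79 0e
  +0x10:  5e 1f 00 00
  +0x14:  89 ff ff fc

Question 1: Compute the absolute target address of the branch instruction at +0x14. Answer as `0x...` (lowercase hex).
off 0x14: read 89 ff ff fc as big → 0x89fffffc
  opcode bits[31:24]=0x89: bra/J
  imm@[23:0]=0xfffffc (s24→-4) ⇒ $-4
  target = base 0x71ec + off 0x14 + 4 + imm -4 = 0x7200

0x7200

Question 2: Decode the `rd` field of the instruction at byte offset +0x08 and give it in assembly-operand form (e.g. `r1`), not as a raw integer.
off 0x08: read 74 8e 00 00 as big → 0x748e0000
  top 8b → 0x74 → add [RR]
  rd@[23:20]=0x8 ⇒ r8
  rs@[19:16]=0xe ⇒ r14

r8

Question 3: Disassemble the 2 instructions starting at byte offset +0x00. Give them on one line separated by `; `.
+0x00: 02 bd d5 d5 ⇒ word 0x02bdd5d5 (big)
  opcode bits[31:24]=0x2: cpi/RI
  rd@[23:20]=0xb ⇒ r11
  imm@[19:0]=0xdd5d5 ⇒ $906709
+0x04: 56 30 00 00 ⇒ word 0x56300000 (big)
  opcode bits[31:24]=0x56: inc/R
  rd@[23:20]=0x3 ⇒ r3

cpi $906709, r11; inc r3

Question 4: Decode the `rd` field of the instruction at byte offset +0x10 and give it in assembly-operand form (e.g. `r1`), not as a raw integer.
@+10  big-endian(5e 1f 00 00) = 0x5e1f0000
  op=0x5e1f0000>>24=0x5e ⇒ cp (RR)
  rd@[23:20]=0x1 ⇒ r1
  rs@[19:16]=0xf ⇒ r15

r1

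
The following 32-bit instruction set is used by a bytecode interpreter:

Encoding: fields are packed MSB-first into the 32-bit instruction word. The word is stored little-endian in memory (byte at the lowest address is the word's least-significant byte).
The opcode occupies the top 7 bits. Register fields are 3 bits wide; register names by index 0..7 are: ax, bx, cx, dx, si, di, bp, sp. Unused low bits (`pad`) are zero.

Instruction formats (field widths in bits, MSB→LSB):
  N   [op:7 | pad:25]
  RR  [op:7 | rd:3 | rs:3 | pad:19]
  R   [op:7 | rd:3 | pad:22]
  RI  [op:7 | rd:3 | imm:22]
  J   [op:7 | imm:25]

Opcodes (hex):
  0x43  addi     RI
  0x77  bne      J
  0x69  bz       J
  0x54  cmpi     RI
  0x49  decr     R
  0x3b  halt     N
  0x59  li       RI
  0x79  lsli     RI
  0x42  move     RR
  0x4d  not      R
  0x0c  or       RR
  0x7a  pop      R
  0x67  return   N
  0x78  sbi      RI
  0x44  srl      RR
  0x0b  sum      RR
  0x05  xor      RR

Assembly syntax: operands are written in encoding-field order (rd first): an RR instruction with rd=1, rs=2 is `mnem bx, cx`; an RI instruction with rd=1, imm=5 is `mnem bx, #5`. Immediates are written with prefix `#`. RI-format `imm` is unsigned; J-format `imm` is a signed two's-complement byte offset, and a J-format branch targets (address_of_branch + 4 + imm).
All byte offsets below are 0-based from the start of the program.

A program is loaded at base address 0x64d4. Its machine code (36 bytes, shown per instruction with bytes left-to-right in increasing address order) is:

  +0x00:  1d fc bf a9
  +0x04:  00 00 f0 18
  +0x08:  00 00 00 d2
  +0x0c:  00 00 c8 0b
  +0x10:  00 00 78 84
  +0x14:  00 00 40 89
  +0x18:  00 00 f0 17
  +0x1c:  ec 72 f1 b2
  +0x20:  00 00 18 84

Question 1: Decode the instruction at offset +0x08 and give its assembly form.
+0x08: 00 00 00 d2 ⇒ word 0xd2000000 (little)
  top 7b → 0x69 → bz [J]
  imm: (w>>0)&0x1ffffff=0x0 → #0

bz #0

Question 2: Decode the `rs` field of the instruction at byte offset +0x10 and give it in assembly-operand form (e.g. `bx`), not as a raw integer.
sp

@+10  little-endian(00 00 78 84) = 0x84780000
  opcode bits[31:25]=0x42: move/RR
  rd@[24:22]=0x1 ⇒ bx
  rs@[21:19]=0x7 ⇒ sp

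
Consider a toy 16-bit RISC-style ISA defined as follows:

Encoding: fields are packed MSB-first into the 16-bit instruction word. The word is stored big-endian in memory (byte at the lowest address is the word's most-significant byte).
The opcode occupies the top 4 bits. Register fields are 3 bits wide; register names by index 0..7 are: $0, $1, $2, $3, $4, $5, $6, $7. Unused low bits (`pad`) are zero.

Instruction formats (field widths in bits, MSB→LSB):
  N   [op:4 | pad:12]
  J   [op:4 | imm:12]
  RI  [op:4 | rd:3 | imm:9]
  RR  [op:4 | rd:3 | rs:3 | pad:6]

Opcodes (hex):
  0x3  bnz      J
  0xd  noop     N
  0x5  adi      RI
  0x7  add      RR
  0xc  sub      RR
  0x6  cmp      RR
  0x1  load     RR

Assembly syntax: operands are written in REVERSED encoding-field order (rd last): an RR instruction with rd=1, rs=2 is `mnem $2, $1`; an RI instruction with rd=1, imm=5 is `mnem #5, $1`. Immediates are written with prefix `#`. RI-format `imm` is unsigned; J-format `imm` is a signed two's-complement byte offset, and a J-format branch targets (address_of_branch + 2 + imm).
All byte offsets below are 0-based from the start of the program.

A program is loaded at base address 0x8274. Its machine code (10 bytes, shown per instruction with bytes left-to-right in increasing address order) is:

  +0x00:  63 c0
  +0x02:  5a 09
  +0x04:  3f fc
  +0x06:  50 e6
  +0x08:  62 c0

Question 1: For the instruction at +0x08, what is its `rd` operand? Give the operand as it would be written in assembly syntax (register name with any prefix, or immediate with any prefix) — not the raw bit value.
off 0x08: read 62 c0 as big → 0x62c0
  op=0x62c0>>12=0x6 ⇒ cmp (RR)
  rd@[11:9]=0x1 ⇒ $1
  rs@[8:6]=0x3 ⇒ $3

$1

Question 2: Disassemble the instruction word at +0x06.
[06] 50 e6 → 0x50e6
  op=0x50e6>>12=0x5 ⇒ adi (RI)
  rd@[11:9]=0x0 ⇒ $0
  imm@[8:0]=0xe6 ⇒ #230

adi #230, $0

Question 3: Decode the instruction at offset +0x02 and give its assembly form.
adi #9, $5

+0x02: 5a 09 ⇒ word 0x5a09 (big)
  top 4b → 0x5 → adi [RI]
  [11:9] rd=5 = $5
  [8:0] imm=9 = #9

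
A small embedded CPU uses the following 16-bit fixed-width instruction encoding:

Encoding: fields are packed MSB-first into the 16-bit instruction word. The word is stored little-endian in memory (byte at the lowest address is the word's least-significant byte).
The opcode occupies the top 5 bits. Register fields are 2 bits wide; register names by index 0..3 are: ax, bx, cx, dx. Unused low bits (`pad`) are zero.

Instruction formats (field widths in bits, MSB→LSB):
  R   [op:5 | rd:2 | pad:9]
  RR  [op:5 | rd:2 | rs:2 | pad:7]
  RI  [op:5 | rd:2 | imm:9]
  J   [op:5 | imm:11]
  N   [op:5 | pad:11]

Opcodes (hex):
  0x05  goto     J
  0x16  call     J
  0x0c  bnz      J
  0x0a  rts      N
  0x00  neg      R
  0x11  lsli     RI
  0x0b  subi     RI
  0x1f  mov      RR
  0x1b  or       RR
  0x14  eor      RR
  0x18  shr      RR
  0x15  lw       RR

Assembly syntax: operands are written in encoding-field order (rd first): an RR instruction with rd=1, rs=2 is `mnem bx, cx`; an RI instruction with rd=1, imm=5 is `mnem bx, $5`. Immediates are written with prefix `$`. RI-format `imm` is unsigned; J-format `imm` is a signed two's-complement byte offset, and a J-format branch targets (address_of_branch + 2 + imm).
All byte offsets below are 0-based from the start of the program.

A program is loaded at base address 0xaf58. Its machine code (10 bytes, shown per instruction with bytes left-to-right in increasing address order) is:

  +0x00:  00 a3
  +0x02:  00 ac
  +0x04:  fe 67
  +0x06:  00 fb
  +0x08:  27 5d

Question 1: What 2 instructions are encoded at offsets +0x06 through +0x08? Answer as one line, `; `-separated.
[06] 00 fb → 0xfb00
  top 5b → 0x1f → mov [RR]
  [10:9] rd=1 = bx
  [8:7] rs=2 = cx
[08] 27 5d → 0x5d27
  top 5b → 0xb → subi [RI]
  [10:9] rd=2 = cx
  [8:0] imm=295 = $295

mov bx, cx; subi cx, $295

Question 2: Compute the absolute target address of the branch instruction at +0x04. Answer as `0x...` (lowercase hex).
0xaf5c

+0x04: fe 67 ⇒ word 0x67fe (little)
  top 5b → 0xc → bnz [J]
  imm@[10:0]=0x7fe (s11→-2) ⇒ $-2
  target = base 0xaf58 + off 0x04 + 2 + imm -2 = 0xaf5c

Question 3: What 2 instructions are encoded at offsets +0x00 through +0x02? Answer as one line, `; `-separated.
eor bx, cx; lw cx, ax

off 0x00: read 00 a3 as little → 0xa300
  op=0xa300>>11=0x14 ⇒ eor (RR)
  [10:9] rd=1 = bx
  [8:7] rs=2 = cx
off 0x02: read 00 ac as little → 0xac00
  op=0xac00>>11=0x15 ⇒ lw (RR)
  [10:9] rd=2 = cx
  [8:7] rs=0 = ax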